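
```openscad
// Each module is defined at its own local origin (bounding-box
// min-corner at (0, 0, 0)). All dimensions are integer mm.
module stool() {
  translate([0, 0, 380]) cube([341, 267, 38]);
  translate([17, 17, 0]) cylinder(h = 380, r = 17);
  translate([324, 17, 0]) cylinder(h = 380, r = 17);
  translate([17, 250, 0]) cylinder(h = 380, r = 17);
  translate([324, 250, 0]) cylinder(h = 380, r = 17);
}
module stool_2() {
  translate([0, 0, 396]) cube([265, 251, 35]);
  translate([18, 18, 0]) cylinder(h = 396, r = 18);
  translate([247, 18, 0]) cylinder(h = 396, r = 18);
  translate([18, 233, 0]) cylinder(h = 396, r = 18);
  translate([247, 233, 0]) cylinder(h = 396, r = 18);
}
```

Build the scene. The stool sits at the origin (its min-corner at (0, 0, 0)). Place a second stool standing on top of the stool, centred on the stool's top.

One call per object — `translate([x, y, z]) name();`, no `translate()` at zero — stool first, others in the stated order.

stool();
translate([38, 8, 418]) stool_2();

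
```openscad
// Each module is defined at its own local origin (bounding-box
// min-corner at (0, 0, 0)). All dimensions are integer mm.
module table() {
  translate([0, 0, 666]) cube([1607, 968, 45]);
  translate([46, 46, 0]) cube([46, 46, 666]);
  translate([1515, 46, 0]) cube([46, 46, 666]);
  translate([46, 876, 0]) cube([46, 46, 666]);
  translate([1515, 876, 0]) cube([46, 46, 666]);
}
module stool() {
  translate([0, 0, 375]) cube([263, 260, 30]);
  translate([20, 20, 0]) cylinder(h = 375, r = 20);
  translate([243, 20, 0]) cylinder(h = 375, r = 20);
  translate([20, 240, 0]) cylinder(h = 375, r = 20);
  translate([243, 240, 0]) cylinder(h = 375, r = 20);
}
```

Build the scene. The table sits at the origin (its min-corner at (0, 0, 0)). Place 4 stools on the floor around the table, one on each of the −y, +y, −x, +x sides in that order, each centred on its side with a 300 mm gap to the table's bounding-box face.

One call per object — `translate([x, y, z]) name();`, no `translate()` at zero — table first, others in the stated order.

table();
translate([672, -560, 0]) stool();
translate([672, 1268, 0]) stool();
translate([-563, 354, 0]) stool();
translate([1907, 354, 0]) stool();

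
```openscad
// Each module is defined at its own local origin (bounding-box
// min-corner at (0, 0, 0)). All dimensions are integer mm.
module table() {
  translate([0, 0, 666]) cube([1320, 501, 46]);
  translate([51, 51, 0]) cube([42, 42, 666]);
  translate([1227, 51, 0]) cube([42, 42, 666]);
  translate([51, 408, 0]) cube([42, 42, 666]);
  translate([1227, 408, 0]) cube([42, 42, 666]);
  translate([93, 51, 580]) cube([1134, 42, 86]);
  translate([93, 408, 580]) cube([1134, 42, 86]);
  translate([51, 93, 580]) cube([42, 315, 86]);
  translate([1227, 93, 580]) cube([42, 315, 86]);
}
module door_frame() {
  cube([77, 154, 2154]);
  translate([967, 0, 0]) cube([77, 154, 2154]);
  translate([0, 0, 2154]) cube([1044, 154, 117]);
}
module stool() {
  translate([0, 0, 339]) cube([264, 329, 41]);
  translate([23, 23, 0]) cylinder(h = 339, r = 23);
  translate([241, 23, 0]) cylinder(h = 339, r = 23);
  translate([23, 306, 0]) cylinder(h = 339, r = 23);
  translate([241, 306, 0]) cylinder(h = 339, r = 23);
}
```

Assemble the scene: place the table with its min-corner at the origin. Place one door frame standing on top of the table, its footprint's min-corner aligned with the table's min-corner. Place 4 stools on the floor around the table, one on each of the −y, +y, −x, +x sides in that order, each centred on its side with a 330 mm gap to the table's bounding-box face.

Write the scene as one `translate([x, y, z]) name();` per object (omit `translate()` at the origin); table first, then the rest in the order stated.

table();
translate([0, 0, 712]) door_frame();
translate([528, -659, 0]) stool();
translate([528, 831, 0]) stool();
translate([-594, 86, 0]) stool();
translate([1650, 86, 0]) stool();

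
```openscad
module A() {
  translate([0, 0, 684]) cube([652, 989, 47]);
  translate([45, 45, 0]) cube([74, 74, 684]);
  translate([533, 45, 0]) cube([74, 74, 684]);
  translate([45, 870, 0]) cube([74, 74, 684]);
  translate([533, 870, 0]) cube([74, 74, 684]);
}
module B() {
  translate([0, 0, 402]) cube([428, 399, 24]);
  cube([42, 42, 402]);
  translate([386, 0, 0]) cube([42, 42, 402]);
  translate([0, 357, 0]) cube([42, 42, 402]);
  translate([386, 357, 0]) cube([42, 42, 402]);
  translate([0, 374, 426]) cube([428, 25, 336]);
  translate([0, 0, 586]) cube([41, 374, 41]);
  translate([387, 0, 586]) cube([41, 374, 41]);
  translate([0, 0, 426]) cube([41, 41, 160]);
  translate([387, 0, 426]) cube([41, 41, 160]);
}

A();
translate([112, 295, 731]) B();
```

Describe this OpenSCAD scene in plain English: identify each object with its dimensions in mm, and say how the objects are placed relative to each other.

A is a table: top 652 mm (x) × 989 mm (y), 47 mm thick, upper face at z = 731 mm, on four 74×74 mm square legs, each inset 45 mm from the nearest pair of top edges, running from z = 0 to the bottom of the top.

B is a chair: 428×399 mm seat, 24 mm thick, top at z = 426 mm, on four 42 mm square corner legs flush with the seat edges. A 25 mm thick backrest slab spans the full seat width, extending 336 mm above the seat top, its back face flush with the seat's +y edge. Two armrests of 41×41 mm section run along each side from the seat's front edge to the front of the backrest, top faces 201 mm above the seat top and outer faces flush with the seat's x-edges; a 41×41 mm post under the front of each armrest stands on the seat at the front corner.

The chair is on top of the table, centred.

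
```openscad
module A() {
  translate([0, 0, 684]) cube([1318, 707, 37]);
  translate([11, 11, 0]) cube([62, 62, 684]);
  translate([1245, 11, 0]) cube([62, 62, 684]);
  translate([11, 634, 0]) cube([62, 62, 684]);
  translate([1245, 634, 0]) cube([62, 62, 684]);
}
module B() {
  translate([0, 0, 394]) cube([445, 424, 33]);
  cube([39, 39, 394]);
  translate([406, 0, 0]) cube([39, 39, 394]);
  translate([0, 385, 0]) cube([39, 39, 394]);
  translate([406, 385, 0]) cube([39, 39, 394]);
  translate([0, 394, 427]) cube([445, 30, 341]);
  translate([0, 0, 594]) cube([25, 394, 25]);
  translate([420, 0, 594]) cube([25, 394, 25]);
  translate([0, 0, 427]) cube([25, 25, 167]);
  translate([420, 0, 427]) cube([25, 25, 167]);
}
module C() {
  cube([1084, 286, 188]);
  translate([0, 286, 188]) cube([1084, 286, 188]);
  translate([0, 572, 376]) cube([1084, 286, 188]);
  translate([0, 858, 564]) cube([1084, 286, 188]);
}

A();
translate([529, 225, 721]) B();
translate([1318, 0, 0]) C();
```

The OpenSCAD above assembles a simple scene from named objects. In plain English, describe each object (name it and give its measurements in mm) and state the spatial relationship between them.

A is a table with a 1318×707 mm rectangular top, 37 mm thick, top surface at z = 721 mm, supported by four 62×62 mm square legs, each inset 11 mm from the nearest pair of top edges, running from the floor.

B is a chair. The seat is a 445×424×33 mm slab with its top at z = 427 mm, on four 39×39 mm corner legs (flush with the seat edges, standing on z = 0). A flat backrest 30 mm thick, 341 mm tall, spans the full seat width and rises from the seat top along its +y edge, rear face flush with the rear of the seat. Two armrests of 25×25 mm section run along each side from the seat's front edge to the front of the backrest, top faces 192 mm above the seat top and outer faces flush with the seat's x-edges; a 25×25 mm post under the front of each armrest stands on the seat at the front corner.

C is a run of 4 identical solid stair steps. Each tread is 1084×286 mm and each step block is 188 mm high. Step 1 rests on the floor; step k is offset from step 1 by (k−1)×286 mm in y and (k−1)×188 mm in z.

The chair is on top of the table. The staircase is against the table's +x side, with their −y faces flush.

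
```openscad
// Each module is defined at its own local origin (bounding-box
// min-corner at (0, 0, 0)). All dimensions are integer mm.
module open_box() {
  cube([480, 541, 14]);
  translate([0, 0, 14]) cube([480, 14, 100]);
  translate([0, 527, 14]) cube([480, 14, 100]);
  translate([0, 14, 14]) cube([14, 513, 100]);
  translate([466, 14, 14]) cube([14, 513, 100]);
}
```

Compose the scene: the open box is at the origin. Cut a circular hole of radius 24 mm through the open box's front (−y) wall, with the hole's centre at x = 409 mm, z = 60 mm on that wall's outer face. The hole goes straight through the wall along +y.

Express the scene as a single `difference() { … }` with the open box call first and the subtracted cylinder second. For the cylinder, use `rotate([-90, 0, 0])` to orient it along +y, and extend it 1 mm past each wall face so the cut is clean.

difference() {
  open_box();
  translate([409, -1, 60]) rotate([-90, 0, 0]) cylinder(h = 16, r = 24);
}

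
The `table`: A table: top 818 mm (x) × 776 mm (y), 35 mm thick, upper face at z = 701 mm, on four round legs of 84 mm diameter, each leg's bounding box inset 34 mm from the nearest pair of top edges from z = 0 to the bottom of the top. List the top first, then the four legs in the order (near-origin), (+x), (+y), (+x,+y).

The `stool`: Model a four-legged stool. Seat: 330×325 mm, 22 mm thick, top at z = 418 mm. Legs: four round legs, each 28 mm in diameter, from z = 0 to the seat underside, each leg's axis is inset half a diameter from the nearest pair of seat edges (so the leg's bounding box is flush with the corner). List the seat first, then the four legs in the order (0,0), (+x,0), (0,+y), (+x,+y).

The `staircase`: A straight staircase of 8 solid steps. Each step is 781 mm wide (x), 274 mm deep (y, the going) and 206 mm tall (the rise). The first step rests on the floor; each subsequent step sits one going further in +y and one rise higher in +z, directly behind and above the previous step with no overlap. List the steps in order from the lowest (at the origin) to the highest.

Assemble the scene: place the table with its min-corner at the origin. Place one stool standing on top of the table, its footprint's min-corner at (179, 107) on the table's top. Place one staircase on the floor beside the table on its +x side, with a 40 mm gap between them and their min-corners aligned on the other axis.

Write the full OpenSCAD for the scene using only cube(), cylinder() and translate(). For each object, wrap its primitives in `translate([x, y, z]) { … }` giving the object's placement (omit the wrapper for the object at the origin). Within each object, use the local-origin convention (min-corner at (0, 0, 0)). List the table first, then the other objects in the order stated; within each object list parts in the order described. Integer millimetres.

translate([0, 0, 666]) cube([818, 776, 35]);
translate([76, 76, 0]) cylinder(h = 666, r = 42);
translate([742, 76, 0]) cylinder(h = 666, r = 42);
translate([76, 700, 0]) cylinder(h = 666, r = 42);
translate([742, 700, 0]) cylinder(h = 666, r = 42);
translate([179, 107, 701]) {
  translate([0, 0, 396]) cube([330, 325, 22]);
  translate([14, 14, 0]) cylinder(h = 396, r = 14);
  translate([316, 14, 0]) cylinder(h = 396, r = 14);
  translate([14, 311, 0]) cylinder(h = 396, r = 14);
  translate([316, 311, 0]) cylinder(h = 396, r = 14);
}
translate([858, 0, 0]) {
  cube([781, 274, 206]);
  translate([0, 274, 206]) cube([781, 274, 206]);
  translate([0, 548, 412]) cube([781, 274, 206]);
  translate([0, 822, 618]) cube([781, 274, 206]);
  translate([0, 1096, 824]) cube([781, 274, 206]);
  translate([0, 1370, 1030]) cube([781, 274, 206]);
  translate([0, 1644, 1236]) cube([781, 274, 206]);
  translate([0, 1918, 1442]) cube([781, 274, 206]);
}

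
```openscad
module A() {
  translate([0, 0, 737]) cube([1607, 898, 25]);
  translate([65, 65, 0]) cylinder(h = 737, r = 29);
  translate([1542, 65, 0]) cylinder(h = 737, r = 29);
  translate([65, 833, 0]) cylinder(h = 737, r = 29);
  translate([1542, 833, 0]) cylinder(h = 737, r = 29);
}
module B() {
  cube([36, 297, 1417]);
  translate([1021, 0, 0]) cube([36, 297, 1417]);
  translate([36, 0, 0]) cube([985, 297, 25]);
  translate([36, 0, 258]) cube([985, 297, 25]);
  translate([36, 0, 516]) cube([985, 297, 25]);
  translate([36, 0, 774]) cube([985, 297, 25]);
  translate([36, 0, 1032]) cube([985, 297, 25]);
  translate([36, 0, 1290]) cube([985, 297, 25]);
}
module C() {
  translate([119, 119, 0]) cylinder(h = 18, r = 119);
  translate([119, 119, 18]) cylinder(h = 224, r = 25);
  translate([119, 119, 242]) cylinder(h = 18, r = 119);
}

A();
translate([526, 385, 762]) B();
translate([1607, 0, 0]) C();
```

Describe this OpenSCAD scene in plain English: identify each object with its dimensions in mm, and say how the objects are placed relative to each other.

A is a table with a 1607×898 mm rectangular top, 25 mm thick, top surface at z = 762 mm, supported by four round legs of 58 mm diameter, each leg's bounding box inset 36 mm from the nearest pair of top edges, running from the floor.

B is an open bookshelf. Two side panels, each 36 mm thick, 297 mm deep and 1417 mm tall, stand 1057 mm apart (outside-to-outside). Between them sit 6 shelves, each 25 mm thick and 297 mm deep, spanning the full gap between the sides. The bottom shelf rests on the floor (its underside at z = 0) and the clear gap between one shelf's top and the next shelf's underside is 233 mm.

C is a spool: two coaxial disc flanges of radius 119 mm and thickness 18 mm, joined by a core cylinder of radius 25 mm and height 224 mm. The lower flange rests on z = 0 and the three cylinders share a vertical axis.

The bookshelf is on top of the table. The spool is against the table's +x side, with their −y faces flush.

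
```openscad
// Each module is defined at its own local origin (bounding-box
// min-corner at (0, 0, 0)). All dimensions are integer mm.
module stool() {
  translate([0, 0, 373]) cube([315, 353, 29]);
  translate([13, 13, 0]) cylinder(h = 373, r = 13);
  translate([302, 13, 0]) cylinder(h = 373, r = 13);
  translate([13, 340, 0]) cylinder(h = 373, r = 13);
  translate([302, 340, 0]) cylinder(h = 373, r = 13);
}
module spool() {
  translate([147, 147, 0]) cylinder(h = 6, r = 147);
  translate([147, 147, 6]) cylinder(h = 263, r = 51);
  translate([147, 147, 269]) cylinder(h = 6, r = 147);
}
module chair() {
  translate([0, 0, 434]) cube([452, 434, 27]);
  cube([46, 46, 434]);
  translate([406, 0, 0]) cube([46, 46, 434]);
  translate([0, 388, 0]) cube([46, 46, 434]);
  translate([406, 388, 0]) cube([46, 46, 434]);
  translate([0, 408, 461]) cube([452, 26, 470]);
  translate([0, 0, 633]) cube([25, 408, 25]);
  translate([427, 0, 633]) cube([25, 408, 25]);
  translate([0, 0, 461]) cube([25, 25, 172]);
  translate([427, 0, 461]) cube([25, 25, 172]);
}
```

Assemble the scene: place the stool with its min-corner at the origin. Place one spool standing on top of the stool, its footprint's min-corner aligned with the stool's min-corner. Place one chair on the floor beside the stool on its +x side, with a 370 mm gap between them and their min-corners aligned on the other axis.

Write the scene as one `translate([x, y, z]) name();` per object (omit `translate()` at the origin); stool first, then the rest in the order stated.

stool();
translate([0, 0, 402]) spool();
translate([685, 0, 0]) chair();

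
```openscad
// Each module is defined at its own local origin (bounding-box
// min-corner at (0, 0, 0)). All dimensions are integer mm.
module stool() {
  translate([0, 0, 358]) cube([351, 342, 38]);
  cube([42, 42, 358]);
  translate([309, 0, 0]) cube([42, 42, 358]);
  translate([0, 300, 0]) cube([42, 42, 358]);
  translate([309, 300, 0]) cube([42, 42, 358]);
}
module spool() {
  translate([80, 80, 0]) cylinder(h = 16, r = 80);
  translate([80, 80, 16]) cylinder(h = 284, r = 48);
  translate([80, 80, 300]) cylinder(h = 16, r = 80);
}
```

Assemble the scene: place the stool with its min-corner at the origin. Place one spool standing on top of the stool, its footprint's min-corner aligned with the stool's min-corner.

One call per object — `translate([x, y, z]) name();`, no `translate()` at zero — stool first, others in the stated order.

stool();
translate([0, 0, 396]) spool();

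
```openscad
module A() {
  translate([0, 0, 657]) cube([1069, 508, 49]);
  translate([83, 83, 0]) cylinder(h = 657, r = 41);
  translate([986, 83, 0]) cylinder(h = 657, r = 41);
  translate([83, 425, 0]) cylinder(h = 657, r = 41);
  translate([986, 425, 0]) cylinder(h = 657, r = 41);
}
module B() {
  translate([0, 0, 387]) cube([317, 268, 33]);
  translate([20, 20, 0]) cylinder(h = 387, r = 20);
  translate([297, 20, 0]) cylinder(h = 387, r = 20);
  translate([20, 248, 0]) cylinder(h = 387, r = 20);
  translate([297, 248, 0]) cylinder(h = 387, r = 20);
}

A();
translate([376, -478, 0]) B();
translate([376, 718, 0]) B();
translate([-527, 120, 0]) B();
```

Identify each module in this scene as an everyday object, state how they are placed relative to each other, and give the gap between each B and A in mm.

Each stool's nearest face is 210 mm from the table's bounding box.

A is a table. B is a stool. Three stools sit around the table at the −y, +y, −x sides. The gap between each stool and the table is 210 mm.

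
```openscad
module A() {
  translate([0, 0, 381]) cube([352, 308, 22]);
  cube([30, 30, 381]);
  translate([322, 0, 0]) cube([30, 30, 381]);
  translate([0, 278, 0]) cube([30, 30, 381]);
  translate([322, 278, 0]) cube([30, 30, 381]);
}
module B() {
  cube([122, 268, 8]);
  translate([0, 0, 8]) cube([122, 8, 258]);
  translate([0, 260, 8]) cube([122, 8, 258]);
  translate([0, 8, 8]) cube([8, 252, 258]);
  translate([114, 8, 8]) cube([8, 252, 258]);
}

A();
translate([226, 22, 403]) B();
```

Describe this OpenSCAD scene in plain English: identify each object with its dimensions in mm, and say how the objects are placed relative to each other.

A is a four-legged stool. The seat is a 352×308×22 mm slab whose top surface is at z = 403 mm; four square legs, each 30×30 mm in cross-section, run from the floor (z = 0) to the underside of the seat, each flush with a corner of the seat.

B is an open storage box with external size 122×268×266 mm and wall thickness 8 mm (the base is also 8 mm thick). The base covers the whole footprint; the four walls stand on the base, with the y-facing walls full-width and the x-facing walls fitting between their inner faces.

The open box is on top of the stool.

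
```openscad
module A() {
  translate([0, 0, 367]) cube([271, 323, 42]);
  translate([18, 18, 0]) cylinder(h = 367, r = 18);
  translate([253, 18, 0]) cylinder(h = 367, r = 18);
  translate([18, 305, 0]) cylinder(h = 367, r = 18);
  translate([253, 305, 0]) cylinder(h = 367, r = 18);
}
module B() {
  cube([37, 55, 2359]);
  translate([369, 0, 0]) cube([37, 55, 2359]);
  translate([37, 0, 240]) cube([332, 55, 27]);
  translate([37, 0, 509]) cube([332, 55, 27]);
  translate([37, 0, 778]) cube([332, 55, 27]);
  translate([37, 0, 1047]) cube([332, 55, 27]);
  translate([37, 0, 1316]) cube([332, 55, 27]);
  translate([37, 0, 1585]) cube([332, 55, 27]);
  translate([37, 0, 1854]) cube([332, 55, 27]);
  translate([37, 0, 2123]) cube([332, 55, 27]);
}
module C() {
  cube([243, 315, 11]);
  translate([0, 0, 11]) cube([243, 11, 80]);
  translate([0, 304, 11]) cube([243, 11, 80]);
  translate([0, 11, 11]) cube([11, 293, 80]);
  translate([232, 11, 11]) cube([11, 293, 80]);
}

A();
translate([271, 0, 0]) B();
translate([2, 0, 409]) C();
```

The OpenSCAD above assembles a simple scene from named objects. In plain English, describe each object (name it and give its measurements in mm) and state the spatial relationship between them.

A is a four-legged stool. The seat is a 271×323×42 mm slab whose top surface is at z = 409 mm; four round legs, each 36 mm in diameter, run from the floor (z = 0) to the underside of the seat, each leg's axis is inset half a diameter from the nearest pair of seat edges (so the leg's bounding box is flush with the corner).

B is a straight ladder. Two 37×55 mm vertical rails, 2359 mm tall, stand 406 mm apart (outside-to-outside) with their front faces coplanar on the −y side. 8 rungs, each 55 mm deep and 27 mm tall, span between the inner faces of the rails, front faces flush with the rails. The lowest rung's underside is at z = 240 mm and rungs are spaced 269 mm apart (underside to underside).

C is an open-topped rectangular box: outside dimensions 243×315×91 mm, with a uniform wall and base thickness of 11 mm. The base is a full 243×315 slab on the floor; four walls sit on top of the base. The front and back walls (the −y and +y sides) span the full width; the two side walls fit between them.

The ladder is against the stool's +x side, with their −y faces flush. The open box is on top of the stool.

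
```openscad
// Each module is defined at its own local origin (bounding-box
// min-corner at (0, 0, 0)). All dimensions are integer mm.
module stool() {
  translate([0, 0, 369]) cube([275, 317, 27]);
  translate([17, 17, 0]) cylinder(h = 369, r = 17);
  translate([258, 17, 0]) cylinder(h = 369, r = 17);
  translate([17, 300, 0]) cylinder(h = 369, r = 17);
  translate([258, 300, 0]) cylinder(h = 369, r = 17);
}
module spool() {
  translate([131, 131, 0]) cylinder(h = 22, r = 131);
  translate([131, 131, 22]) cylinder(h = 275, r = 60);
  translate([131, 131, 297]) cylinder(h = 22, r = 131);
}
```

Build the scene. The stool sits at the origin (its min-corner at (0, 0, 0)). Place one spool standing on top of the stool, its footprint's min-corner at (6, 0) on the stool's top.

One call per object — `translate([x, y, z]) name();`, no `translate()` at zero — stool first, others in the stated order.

stool();
translate([6, 0, 396]) spool();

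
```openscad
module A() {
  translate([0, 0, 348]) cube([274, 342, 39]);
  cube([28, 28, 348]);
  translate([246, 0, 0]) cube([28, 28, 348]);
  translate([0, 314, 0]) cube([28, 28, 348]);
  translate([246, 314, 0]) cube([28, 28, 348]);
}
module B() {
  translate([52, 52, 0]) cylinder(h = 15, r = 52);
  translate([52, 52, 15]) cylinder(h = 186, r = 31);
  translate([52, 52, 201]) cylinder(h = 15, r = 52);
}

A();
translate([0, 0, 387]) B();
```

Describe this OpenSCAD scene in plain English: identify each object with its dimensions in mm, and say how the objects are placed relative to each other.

A is a simple wooden stool: a rectangular seat 274 mm (x) by 342 mm (y), 39 mm thick, top face at z = 387 mm, on four square legs, each 28×28 mm in cross-section. The legs rest on z = 0, each flush with a corner of the seat.

B is a spool: two coaxial disc flanges of radius 52 mm and thickness 15 mm, joined by a core cylinder of radius 31 mm and height 186 mm. The lower flange rests on z = 0 and the three cylinders share a vertical axis.

The spool is on top of the stool.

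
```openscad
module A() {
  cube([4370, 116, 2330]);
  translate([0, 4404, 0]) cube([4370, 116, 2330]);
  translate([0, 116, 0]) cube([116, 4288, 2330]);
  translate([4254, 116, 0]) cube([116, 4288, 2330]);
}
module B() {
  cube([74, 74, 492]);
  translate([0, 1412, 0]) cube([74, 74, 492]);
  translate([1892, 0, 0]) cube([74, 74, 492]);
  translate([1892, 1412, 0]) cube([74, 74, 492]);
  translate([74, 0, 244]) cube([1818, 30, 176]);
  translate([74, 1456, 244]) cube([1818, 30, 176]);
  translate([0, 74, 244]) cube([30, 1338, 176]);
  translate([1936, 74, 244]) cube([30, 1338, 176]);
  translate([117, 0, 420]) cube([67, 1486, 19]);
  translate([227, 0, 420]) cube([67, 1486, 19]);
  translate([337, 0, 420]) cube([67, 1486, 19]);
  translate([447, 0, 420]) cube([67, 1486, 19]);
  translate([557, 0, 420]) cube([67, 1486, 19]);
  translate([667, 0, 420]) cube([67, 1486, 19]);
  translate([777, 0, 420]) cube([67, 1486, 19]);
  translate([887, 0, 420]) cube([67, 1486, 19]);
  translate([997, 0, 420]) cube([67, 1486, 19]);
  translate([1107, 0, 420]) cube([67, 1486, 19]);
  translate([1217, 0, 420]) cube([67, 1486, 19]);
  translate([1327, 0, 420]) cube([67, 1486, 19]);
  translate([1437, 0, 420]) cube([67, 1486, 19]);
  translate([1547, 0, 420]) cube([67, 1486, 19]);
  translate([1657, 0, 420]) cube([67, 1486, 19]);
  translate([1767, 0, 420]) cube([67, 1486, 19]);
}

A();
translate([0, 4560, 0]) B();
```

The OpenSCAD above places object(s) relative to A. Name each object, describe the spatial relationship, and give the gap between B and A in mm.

The bed frame's nearest face is 40 mm from the house frame's +y face.

A is a house frame. B is a bed frame. The bed frame is on the floor beside the house frame on its +y side. The gap between the bed frame and the house frame is 40 mm.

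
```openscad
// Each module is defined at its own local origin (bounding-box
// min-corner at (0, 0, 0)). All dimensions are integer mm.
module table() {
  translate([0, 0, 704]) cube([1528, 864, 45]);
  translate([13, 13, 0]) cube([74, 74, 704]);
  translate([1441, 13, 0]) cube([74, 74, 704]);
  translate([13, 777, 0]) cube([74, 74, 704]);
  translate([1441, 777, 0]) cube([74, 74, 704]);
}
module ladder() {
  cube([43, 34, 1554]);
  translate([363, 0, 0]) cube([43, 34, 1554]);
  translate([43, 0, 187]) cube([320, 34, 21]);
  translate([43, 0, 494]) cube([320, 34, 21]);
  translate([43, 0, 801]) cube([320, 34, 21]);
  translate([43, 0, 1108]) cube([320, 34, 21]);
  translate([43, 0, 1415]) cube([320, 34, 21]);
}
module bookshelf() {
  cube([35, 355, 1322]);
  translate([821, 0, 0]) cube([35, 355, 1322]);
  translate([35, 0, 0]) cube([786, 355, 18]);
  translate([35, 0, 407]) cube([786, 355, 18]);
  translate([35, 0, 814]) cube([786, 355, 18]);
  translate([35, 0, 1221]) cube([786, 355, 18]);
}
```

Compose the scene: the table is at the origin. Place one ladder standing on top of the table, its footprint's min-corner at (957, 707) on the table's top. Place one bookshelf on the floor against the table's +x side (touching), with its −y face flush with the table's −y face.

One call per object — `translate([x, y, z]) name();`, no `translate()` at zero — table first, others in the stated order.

table();
translate([957, 707, 749]) ladder();
translate([1528, 0, 0]) bookshelf();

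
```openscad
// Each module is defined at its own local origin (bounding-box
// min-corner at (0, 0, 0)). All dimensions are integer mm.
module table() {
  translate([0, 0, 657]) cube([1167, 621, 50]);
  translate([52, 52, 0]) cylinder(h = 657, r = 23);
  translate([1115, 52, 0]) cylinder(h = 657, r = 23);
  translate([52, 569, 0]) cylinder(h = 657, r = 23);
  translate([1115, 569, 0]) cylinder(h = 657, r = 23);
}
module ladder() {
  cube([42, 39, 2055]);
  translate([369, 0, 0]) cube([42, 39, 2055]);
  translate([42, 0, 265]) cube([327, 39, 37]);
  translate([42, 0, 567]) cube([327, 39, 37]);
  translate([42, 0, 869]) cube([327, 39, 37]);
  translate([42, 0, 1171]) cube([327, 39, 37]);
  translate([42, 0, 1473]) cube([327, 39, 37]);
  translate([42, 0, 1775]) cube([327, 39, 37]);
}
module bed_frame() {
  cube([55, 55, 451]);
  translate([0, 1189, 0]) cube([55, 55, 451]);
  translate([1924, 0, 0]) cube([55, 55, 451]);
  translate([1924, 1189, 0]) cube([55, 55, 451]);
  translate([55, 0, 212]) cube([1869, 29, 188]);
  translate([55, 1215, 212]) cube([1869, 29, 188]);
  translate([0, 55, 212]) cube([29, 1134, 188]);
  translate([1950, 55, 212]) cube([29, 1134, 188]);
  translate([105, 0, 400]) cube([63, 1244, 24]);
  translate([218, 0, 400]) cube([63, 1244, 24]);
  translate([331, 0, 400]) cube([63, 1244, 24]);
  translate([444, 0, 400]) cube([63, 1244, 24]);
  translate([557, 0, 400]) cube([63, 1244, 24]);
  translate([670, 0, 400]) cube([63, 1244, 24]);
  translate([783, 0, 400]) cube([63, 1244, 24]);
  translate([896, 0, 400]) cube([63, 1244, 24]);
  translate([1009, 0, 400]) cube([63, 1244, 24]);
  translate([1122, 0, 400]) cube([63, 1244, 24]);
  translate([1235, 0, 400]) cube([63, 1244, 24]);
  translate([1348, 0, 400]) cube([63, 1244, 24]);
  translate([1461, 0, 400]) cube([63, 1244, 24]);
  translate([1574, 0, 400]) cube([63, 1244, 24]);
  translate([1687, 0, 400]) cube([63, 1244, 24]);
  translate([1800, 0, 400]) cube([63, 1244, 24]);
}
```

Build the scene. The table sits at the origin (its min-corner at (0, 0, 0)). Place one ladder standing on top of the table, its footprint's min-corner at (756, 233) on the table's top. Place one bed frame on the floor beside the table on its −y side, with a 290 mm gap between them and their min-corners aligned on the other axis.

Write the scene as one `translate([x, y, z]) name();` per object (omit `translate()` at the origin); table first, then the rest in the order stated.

table();
translate([756, 233, 707]) ladder();
translate([0, -1534, 0]) bed_frame();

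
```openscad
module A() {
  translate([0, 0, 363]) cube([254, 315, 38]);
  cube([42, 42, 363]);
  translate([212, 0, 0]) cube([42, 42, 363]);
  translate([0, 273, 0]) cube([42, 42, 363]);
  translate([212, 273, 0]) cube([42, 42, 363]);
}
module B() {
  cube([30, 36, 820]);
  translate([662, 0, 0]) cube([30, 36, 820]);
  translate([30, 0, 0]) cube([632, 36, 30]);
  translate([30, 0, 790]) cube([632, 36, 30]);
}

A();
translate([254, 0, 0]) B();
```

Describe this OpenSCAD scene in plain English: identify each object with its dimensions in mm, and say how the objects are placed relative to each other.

A is a simple wooden stool: a rectangular seat 254 mm (x) by 315 mm (y), 38 mm thick, top face at z = 401 mm, on four square legs, each 42×42 mm in cross-section. The legs rest on z = 0, each flush with a corner of the seat.

B is a picture frame with a 632×760 mm rectangular opening (x by z) and a uniform 30 mm border on every side. Frame depth is 36 mm along y. It is built from two vertical stiles running the full outside height and two horizontal rails spanning the gap between the stiles.

The picture frame is against the stool's +x side, with their −y faces flush.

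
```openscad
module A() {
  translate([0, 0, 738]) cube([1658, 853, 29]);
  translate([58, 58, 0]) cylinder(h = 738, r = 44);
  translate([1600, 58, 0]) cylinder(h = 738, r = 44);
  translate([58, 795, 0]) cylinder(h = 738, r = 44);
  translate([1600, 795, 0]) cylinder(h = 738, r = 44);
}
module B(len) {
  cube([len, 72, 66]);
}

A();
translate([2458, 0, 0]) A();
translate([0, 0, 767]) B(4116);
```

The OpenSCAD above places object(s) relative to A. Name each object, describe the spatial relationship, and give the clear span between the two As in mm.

Second table starts at x = 2458; first ends at x = 1658; clear span = 2458 − 1658 = 800 mm.

A is a table. B is a beam. A beam spans the tops of two tables. The clear span between the two tables is 800 mm.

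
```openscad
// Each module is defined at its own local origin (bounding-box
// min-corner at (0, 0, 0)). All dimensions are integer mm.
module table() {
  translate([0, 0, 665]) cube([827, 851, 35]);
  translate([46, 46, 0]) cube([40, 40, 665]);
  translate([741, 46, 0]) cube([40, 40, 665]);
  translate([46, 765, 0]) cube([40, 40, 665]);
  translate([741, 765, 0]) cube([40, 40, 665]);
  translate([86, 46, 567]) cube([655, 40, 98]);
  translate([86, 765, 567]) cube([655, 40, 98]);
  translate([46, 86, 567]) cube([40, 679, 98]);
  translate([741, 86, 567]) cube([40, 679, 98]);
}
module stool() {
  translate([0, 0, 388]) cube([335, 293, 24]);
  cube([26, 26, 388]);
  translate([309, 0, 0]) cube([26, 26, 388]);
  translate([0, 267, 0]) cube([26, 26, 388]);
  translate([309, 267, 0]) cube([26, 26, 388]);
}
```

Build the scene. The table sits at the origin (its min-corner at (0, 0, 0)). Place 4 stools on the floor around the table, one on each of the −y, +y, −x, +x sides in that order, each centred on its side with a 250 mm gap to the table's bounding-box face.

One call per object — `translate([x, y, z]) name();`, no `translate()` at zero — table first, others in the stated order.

table();
translate([246, -543, 0]) stool();
translate([246, 1101, 0]) stool();
translate([-585, 279, 0]) stool();
translate([1077, 279, 0]) stool();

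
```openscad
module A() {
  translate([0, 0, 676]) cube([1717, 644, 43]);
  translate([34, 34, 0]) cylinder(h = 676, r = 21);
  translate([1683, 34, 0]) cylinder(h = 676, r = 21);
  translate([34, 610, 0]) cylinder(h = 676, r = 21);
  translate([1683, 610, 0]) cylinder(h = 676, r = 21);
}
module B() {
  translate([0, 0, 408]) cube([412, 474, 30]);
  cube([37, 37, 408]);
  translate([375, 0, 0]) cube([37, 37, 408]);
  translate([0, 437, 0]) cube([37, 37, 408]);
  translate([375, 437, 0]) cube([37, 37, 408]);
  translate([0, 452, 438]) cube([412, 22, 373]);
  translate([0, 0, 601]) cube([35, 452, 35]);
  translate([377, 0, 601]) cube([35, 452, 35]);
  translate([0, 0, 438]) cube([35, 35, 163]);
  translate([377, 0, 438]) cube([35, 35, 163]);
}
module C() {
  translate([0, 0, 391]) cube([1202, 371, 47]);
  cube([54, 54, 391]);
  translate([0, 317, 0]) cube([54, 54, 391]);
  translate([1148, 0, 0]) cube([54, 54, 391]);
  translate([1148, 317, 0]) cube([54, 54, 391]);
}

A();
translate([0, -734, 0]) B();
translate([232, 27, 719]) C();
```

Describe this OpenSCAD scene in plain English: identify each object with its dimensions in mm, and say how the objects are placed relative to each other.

A is a table: top 1717 mm (x) × 644 mm (y), 43 mm thick, upper face at z = 719 mm, on four round legs of 42 mm diameter, each leg's bounding box inset 13 mm from the nearest pair of top edges, running from z = 0 to the bottom of the top.

B is a chair: 412×474 mm seat, 30 mm thick, top at z = 438 mm, on four 37 mm square corner legs flush with the seat edges. A 22 mm thick backrest slab spans the full seat width, extending 373 mm above the seat top, its back face flush with the seat's +y edge. Two armrests of 35×35 mm section run along each side from the seat's front edge to the front of the backrest, top faces 198 mm above the seat top and outer faces flush with the seat's x-edges; a 35×35 mm post under the front of each armrest stands on the seat at the front corner.

C is a long wooden bench with a 1202 mm (x) × 371 mm (y) seat, 47 mm thick, its top surface 438 mm above the floor. Four 54 mm square legs at the seat corners, flush with the edges, run from z = 0 to the seat underside.

The chair is on the floor beside the table on its −y side. The bench is on top of the table.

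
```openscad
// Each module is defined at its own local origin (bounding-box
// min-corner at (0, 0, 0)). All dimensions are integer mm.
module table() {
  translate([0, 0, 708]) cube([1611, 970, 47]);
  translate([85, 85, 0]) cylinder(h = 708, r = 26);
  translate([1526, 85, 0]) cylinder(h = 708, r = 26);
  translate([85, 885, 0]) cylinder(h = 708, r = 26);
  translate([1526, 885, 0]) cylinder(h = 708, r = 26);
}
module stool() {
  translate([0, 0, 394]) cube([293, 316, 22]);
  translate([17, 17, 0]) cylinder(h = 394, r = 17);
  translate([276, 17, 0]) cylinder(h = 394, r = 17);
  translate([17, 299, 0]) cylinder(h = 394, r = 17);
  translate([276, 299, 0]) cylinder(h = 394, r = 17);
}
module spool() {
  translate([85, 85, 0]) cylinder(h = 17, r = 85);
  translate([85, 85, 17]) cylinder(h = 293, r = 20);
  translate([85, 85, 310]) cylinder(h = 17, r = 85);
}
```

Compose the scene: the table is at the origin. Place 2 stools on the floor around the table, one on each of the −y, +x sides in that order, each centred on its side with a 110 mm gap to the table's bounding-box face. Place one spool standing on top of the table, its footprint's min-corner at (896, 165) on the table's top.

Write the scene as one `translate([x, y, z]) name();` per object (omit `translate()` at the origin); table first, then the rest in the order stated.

table();
translate([659, -426, 0]) stool();
translate([1721, 327, 0]) stool();
translate([896, 165, 755]) spool();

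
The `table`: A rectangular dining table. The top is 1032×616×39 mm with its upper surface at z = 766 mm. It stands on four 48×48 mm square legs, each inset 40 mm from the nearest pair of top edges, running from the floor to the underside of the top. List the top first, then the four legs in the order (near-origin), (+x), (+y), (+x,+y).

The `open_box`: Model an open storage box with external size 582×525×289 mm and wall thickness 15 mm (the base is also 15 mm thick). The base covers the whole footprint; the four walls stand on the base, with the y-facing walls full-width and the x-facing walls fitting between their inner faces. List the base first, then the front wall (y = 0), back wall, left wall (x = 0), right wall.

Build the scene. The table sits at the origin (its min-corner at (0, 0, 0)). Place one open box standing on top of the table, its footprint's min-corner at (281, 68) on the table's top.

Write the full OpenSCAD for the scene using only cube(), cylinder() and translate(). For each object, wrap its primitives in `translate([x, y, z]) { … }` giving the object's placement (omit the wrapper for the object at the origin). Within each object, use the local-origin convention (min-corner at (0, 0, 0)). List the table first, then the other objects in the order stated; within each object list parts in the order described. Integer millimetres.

translate([0, 0, 727]) cube([1032, 616, 39]);
translate([40, 40, 0]) cube([48, 48, 727]);
translate([944, 40, 0]) cube([48, 48, 727]);
translate([40, 528, 0]) cube([48, 48, 727]);
translate([944, 528, 0]) cube([48, 48, 727]);
translate([281, 68, 766]) {
  cube([582, 525, 15]);
  translate([0, 0, 15]) cube([582, 15, 274]);
  translate([0, 510, 15]) cube([582, 15, 274]);
  translate([0, 15, 15]) cube([15, 495, 274]);
  translate([567, 15, 15]) cube([15, 495, 274]);
}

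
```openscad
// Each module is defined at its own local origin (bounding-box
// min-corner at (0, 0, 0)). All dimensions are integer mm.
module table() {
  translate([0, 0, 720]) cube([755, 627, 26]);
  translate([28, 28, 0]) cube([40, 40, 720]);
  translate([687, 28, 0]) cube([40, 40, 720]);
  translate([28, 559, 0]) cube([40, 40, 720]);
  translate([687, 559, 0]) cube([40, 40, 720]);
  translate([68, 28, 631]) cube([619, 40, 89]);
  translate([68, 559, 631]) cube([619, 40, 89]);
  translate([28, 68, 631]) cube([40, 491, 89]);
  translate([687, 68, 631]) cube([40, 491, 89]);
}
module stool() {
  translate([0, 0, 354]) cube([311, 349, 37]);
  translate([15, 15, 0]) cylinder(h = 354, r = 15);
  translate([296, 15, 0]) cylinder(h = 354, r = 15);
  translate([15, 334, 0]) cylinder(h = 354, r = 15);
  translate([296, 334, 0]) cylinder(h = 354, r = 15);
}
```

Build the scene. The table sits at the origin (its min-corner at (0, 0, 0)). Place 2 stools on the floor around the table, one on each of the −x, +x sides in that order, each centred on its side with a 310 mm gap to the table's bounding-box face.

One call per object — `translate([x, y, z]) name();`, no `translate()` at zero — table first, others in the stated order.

table();
translate([-621, 139, 0]) stool();
translate([1065, 139, 0]) stool();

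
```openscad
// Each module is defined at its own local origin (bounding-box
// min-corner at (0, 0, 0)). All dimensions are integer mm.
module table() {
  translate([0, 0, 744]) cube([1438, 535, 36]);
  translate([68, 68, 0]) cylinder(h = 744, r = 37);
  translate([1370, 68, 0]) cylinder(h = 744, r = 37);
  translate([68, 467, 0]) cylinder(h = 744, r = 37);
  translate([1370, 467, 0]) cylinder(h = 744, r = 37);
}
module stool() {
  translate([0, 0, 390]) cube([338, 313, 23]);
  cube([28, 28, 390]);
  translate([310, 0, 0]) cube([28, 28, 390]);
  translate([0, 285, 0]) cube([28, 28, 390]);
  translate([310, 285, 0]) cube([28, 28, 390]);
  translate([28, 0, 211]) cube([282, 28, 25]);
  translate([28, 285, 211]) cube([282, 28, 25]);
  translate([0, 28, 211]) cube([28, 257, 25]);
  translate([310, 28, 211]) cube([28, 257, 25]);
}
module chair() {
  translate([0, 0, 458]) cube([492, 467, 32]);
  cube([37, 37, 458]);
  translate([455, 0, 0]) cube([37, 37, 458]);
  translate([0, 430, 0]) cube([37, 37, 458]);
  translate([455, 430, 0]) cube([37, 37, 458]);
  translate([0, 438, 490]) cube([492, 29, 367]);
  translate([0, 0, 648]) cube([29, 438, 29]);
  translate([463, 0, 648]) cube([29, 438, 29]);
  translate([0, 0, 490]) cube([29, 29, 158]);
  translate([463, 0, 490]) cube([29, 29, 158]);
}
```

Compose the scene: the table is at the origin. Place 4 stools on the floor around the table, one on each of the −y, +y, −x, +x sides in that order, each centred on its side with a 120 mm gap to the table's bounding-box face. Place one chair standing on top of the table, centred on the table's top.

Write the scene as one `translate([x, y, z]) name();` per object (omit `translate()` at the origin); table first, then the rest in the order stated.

table();
translate([550, -433, 0]) stool();
translate([550, 655, 0]) stool();
translate([-458, 111, 0]) stool();
translate([1558, 111, 0]) stool();
translate([473, 34, 780]) chair();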